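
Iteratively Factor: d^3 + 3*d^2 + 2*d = (d + 1)*(d^2 + 2*d) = (d + 1)*(d + 2)*(d)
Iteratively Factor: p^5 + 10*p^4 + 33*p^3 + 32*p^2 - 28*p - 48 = (p + 2)*(p^4 + 8*p^3 + 17*p^2 - 2*p - 24) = (p + 2)*(p + 4)*(p^3 + 4*p^2 + p - 6) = (p + 2)^2*(p + 4)*(p^2 + 2*p - 3) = (p - 1)*(p + 2)^2*(p + 4)*(p + 3)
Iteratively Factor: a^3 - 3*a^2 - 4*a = (a - 4)*(a^2 + a) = a*(a - 4)*(a + 1)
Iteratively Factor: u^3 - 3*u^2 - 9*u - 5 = (u - 5)*(u^2 + 2*u + 1) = (u - 5)*(u + 1)*(u + 1)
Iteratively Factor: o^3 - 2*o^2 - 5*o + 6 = (o + 2)*(o^2 - 4*o + 3) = (o - 1)*(o + 2)*(o - 3)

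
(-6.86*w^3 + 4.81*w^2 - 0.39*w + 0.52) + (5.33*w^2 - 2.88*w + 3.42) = -6.86*w^3 + 10.14*w^2 - 3.27*w + 3.94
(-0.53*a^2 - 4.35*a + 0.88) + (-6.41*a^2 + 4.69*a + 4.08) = -6.94*a^2 + 0.340000000000001*a + 4.96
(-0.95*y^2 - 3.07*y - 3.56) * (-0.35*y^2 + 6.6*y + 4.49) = 0.3325*y^4 - 5.1955*y^3 - 23.2815*y^2 - 37.2803*y - 15.9844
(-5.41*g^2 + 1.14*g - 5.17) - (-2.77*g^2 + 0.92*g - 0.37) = -2.64*g^2 + 0.22*g - 4.8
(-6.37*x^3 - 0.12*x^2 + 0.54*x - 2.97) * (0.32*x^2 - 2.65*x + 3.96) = -2.0384*x^5 + 16.8421*x^4 - 24.7344*x^3 - 2.8566*x^2 + 10.0089*x - 11.7612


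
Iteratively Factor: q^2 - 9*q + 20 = (q - 4)*(q - 5)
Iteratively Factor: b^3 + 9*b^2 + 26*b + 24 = (b + 2)*(b^2 + 7*b + 12) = (b + 2)*(b + 3)*(b + 4)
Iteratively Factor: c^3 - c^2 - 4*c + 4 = (c + 2)*(c^2 - 3*c + 2) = (c - 2)*(c + 2)*(c - 1)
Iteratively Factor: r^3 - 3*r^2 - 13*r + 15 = (r + 3)*(r^2 - 6*r + 5) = (r - 1)*(r + 3)*(r - 5)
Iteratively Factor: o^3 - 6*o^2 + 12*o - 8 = (o - 2)*(o^2 - 4*o + 4) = (o - 2)^2*(o - 2)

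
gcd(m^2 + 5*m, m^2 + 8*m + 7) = 1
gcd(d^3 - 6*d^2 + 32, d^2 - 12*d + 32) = d - 4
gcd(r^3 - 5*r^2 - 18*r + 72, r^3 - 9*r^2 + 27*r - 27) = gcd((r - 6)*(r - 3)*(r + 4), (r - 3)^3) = r - 3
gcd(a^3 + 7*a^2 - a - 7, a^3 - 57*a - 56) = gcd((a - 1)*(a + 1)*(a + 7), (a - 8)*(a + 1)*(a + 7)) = a^2 + 8*a + 7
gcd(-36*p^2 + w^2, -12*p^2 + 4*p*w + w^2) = 6*p + w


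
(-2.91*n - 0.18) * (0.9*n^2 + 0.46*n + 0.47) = -2.619*n^3 - 1.5006*n^2 - 1.4505*n - 0.0846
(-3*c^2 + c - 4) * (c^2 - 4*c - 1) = -3*c^4 + 13*c^3 - 5*c^2 + 15*c + 4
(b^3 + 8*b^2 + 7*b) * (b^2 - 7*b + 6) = b^5 + b^4 - 43*b^3 - b^2 + 42*b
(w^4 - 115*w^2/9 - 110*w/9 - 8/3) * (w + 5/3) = w^5 + 5*w^4/3 - 115*w^3/9 - 905*w^2/27 - 622*w/27 - 40/9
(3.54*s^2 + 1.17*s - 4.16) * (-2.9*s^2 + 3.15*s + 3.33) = -10.266*s^4 + 7.758*s^3 + 27.5377*s^2 - 9.2079*s - 13.8528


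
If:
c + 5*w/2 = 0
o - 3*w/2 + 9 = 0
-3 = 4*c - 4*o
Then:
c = -195/32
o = -171/32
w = 39/16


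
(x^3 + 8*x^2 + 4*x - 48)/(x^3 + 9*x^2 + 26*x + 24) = (x^2 + 4*x - 12)/(x^2 + 5*x + 6)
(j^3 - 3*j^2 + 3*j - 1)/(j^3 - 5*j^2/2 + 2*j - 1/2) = 2*(j - 1)/(2*j - 1)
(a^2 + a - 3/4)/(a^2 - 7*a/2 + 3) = (4*a^2 + 4*a - 3)/(2*(2*a^2 - 7*a + 6))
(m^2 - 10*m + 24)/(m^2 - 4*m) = (m - 6)/m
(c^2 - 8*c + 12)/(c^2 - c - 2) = (c - 6)/(c + 1)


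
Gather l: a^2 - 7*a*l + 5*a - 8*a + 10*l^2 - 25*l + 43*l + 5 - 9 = a^2 - 3*a + 10*l^2 + l*(18 - 7*a) - 4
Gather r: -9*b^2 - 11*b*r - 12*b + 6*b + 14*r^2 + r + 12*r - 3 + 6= -9*b^2 - 6*b + 14*r^2 + r*(13 - 11*b) + 3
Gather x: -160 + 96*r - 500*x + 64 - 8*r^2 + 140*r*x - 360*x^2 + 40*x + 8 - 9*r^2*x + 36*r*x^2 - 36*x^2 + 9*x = -8*r^2 + 96*r + x^2*(36*r - 396) + x*(-9*r^2 + 140*r - 451) - 88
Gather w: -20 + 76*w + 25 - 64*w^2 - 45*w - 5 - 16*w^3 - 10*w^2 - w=-16*w^3 - 74*w^2 + 30*w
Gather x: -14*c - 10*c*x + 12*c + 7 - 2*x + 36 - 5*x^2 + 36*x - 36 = -2*c - 5*x^2 + x*(34 - 10*c) + 7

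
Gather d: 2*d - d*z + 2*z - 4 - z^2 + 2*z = d*(2 - z) - z^2 + 4*z - 4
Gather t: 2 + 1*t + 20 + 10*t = 11*t + 22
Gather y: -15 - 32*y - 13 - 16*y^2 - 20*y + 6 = -16*y^2 - 52*y - 22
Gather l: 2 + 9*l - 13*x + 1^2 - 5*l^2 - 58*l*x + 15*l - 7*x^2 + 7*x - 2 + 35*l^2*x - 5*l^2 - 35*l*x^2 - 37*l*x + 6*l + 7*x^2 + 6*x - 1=l^2*(35*x - 10) + l*(-35*x^2 - 95*x + 30)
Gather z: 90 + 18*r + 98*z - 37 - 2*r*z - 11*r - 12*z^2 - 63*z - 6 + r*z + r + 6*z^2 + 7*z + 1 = 8*r - 6*z^2 + z*(42 - r) + 48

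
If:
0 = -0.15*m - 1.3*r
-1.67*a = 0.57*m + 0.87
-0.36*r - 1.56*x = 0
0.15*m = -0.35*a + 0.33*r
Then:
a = -1.43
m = 2.66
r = -0.31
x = 0.07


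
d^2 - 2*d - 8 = (d - 4)*(d + 2)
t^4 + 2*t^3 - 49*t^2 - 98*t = t*(t - 7)*(t + 2)*(t + 7)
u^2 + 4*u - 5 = (u - 1)*(u + 5)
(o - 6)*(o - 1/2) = o^2 - 13*o/2 + 3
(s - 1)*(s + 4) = s^2 + 3*s - 4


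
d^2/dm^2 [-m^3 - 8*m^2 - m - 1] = -6*m - 16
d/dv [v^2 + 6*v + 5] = 2*v + 6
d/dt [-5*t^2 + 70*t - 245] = 70 - 10*t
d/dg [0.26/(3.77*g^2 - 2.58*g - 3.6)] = (0.6708 - 1.9604*g)/(-3.77*g^2 + 2.58*g + 3.6)^2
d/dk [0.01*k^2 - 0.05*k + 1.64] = 0.02*k - 0.05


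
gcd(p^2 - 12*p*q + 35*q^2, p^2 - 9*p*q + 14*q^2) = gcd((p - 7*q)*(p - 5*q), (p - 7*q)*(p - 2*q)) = p - 7*q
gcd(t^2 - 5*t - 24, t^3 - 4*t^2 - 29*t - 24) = t^2 - 5*t - 24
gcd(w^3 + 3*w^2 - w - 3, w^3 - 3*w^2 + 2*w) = w - 1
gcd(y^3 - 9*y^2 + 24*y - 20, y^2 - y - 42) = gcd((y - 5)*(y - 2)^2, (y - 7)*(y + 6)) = 1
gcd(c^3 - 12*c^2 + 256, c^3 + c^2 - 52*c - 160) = c^2 - 4*c - 32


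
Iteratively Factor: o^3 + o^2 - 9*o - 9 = (o - 3)*(o^2 + 4*o + 3) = (o - 3)*(o + 3)*(o + 1)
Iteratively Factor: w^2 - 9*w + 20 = (w - 5)*(w - 4)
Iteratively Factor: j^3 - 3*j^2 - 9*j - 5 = (j - 5)*(j^2 + 2*j + 1) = (j - 5)*(j + 1)*(j + 1)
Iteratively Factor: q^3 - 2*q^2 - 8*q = (q + 2)*(q^2 - 4*q) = q*(q + 2)*(q - 4)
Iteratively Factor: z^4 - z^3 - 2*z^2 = (z)*(z^3 - z^2 - 2*z) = z*(z + 1)*(z^2 - 2*z) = z^2*(z + 1)*(z - 2)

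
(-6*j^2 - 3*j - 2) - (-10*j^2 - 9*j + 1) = 4*j^2 + 6*j - 3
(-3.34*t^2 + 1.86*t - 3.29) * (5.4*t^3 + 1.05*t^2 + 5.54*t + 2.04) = -18.036*t^5 + 6.537*t^4 - 34.3166*t^3 + 0.0363000000000007*t^2 - 14.4322*t - 6.7116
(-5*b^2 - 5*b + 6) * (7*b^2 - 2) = -35*b^4 - 35*b^3 + 52*b^2 + 10*b - 12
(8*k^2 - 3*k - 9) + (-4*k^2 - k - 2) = 4*k^2 - 4*k - 11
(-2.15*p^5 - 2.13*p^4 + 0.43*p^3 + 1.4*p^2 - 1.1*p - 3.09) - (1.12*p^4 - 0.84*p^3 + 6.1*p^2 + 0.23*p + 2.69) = -2.15*p^5 - 3.25*p^4 + 1.27*p^3 - 4.7*p^2 - 1.33*p - 5.78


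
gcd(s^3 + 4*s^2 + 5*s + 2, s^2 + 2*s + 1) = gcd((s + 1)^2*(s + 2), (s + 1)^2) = s^2 + 2*s + 1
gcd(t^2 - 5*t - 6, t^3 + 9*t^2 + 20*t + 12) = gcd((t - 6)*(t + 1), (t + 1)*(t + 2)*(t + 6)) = t + 1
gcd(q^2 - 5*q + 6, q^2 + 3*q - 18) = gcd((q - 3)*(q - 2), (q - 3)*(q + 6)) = q - 3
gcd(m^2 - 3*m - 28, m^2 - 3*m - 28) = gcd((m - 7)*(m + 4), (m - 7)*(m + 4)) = m^2 - 3*m - 28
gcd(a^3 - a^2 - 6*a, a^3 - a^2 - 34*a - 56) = a + 2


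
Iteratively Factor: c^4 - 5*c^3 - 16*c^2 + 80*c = (c + 4)*(c^3 - 9*c^2 + 20*c) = c*(c + 4)*(c^2 - 9*c + 20) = c*(c - 4)*(c + 4)*(c - 5)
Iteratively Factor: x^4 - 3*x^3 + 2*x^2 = (x - 2)*(x^3 - x^2) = x*(x - 2)*(x^2 - x) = x^2*(x - 2)*(x - 1)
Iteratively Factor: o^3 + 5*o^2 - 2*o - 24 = (o - 2)*(o^2 + 7*o + 12) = (o - 2)*(o + 3)*(o + 4)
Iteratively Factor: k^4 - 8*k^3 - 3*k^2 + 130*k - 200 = (k + 4)*(k^3 - 12*k^2 + 45*k - 50) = (k - 5)*(k + 4)*(k^2 - 7*k + 10) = (k - 5)^2*(k + 4)*(k - 2)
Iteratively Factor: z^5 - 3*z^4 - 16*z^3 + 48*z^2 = (z)*(z^4 - 3*z^3 - 16*z^2 + 48*z) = z*(z - 4)*(z^3 + z^2 - 12*z) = z*(z - 4)*(z + 4)*(z^2 - 3*z) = z*(z - 4)*(z - 3)*(z + 4)*(z)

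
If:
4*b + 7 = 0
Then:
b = -7/4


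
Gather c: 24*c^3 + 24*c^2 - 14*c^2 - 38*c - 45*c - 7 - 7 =24*c^3 + 10*c^2 - 83*c - 14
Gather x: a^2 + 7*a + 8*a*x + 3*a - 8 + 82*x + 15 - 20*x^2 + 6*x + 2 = a^2 + 10*a - 20*x^2 + x*(8*a + 88) + 9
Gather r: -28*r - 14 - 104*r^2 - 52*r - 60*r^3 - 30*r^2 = -60*r^3 - 134*r^2 - 80*r - 14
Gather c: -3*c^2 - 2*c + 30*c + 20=-3*c^2 + 28*c + 20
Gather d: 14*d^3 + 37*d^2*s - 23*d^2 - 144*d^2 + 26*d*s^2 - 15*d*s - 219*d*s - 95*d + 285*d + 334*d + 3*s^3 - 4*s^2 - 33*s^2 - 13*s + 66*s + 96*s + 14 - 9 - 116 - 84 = 14*d^3 + d^2*(37*s - 167) + d*(26*s^2 - 234*s + 524) + 3*s^3 - 37*s^2 + 149*s - 195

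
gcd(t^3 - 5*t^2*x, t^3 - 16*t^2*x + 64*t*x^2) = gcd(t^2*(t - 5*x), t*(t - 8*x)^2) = t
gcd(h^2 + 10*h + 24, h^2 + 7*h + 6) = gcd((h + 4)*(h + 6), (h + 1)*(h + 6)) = h + 6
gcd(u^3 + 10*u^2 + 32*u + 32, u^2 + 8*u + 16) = u^2 + 8*u + 16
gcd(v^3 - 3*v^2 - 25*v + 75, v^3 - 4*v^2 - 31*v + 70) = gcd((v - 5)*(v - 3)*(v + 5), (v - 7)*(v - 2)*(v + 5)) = v + 5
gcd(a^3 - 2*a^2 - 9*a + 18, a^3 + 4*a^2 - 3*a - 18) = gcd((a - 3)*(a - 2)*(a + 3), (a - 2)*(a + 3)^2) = a^2 + a - 6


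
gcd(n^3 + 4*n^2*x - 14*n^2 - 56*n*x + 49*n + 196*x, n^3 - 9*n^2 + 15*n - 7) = n - 7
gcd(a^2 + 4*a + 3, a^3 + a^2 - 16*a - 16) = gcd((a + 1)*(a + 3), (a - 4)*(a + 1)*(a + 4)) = a + 1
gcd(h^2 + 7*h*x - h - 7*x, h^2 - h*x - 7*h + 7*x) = 1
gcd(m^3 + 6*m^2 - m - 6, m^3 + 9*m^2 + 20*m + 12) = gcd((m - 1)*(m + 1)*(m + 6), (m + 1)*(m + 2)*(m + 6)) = m^2 + 7*m + 6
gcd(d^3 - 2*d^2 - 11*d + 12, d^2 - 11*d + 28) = d - 4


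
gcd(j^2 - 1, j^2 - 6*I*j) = 1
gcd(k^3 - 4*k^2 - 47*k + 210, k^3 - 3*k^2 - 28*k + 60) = k - 6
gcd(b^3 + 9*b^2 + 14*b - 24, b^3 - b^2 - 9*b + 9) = b - 1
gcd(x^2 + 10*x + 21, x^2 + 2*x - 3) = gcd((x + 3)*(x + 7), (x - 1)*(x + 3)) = x + 3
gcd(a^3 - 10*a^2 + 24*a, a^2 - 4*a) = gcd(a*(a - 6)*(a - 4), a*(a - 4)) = a^2 - 4*a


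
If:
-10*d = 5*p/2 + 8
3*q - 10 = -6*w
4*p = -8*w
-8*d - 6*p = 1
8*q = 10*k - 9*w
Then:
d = -91/80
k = 3767/1200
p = 27/20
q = 281/60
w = -27/40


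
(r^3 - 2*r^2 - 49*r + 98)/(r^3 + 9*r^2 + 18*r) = (r^3 - 2*r^2 - 49*r + 98)/(r*(r^2 + 9*r + 18))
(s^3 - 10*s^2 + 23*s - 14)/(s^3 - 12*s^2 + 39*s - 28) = (s - 2)/(s - 4)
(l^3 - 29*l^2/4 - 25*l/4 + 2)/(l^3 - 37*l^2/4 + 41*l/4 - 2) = (l + 1)/(l - 1)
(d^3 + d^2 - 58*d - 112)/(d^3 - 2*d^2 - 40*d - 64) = (d + 7)/(d + 4)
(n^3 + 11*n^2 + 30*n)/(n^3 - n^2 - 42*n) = (n + 5)/(n - 7)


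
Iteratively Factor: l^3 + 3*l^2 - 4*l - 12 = (l - 2)*(l^2 + 5*l + 6) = (l - 2)*(l + 3)*(l + 2)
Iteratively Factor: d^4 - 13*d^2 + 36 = (d + 2)*(d^3 - 2*d^2 - 9*d + 18) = (d + 2)*(d + 3)*(d^2 - 5*d + 6) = (d - 3)*(d + 2)*(d + 3)*(d - 2)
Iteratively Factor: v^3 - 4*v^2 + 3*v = (v - 3)*(v^2 - v) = (v - 3)*(v - 1)*(v)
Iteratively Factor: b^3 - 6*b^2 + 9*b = (b)*(b^2 - 6*b + 9) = b*(b - 3)*(b - 3)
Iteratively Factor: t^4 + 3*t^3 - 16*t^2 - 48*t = (t + 4)*(t^3 - t^2 - 12*t) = t*(t + 4)*(t^2 - t - 12) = t*(t + 3)*(t + 4)*(t - 4)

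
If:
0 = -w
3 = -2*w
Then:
No Solution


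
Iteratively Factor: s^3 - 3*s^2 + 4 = (s - 2)*(s^2 - s - 2) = (s - 2)^2*(s + 1)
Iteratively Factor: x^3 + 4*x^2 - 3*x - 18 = (x - 2)*(x^2 + 6*x + 9) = (x - 2)*(x + 3)*(x + 3)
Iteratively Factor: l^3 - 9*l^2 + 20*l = (l - 5)*(l^2 - 4*l) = (l - 5)*(l - 4)*(l)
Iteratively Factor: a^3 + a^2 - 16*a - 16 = (a + 4)*(a^2 - 3*a - 4) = (a - 4)*(a + 4)*(a + 1)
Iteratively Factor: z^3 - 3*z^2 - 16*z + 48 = (z - 4)*(z^2 + z - 12) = (z - 4)*(z - 3)*(z + 4)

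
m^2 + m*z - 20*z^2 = (m - 4*z)*(m + 5*z)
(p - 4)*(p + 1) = p^2 - 3*p - 4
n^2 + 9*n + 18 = (n + 3)*(n + 6)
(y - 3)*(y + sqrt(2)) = y^2 - 3*y + sqrt(2)*y - 3*sqrt(2)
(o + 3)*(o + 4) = o^2 + 7*o + 12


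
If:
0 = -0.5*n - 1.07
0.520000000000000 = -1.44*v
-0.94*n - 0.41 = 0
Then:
No Solution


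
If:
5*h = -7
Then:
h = -7/5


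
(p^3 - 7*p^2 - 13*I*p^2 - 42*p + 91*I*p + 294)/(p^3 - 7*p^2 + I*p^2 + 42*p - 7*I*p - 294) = (p - 7*I)/(p + 7*I)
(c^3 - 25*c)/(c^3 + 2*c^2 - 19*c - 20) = c*(c - 5)/(c^2 - 3*c - 4)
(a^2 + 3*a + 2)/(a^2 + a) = (a + 2)/a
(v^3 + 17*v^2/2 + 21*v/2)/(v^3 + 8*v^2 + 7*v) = (v + 3/2)/(v + 1)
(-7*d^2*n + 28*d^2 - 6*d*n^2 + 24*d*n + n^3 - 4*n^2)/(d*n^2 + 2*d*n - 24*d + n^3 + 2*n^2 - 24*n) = (-7*d + n)/(n + 6)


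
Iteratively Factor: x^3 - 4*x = (x - 2)*(x^2 + 2*x) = (x - 2)*(x + 2)*(x)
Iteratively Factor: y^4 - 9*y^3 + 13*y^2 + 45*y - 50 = (y - 1)*(y^3 - 8*y^2 + 5*y + 50) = (y - 5)*(y - 1)*(y^2 - 3*y - 10) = (y - 5)^2*(y - 1)*(y + 2)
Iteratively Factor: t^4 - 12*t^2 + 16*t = (t + 4)*(t^3 - 4*t^2 + 4*t) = (t - 2)*(t + 4)*(t^2 - 2*t) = (t - 2)^2*(t + 4)*(t)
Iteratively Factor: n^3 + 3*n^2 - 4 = (n + 2)*(n^2 + n - 2) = (n + 2)^2*(n - 1)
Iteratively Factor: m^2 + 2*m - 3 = (m + 3)*(m - 1)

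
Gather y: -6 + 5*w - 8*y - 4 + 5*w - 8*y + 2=10*w - 16*y - 8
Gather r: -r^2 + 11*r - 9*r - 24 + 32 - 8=-r^2 + 2*r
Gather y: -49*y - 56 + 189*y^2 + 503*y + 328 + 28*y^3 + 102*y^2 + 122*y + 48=28*y^3 + 291*y^2 + 576*y + 320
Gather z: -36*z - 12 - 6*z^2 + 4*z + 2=-6*z^2 - 32*z - 10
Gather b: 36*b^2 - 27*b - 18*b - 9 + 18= 36*b^2 - 45*b + 9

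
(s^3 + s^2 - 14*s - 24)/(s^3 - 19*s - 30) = (s - 4)/(s - 5)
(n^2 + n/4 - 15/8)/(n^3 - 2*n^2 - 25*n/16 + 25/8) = 2*(2*n + 3)/(4*n^2 - 3*n - 10)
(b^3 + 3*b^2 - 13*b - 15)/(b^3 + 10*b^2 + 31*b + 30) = (b^2 - 2*b - 3)/(b^2 + 5*b + 6)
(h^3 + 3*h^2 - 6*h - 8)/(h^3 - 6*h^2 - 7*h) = (h^2 + 2*h - 8)/(h*(h - 7))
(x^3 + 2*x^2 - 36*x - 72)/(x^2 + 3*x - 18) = (x^2 - 4*x - 12)/(x - 3)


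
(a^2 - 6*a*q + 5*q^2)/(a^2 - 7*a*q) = (a^2 - 6*a*q + 5*q^2)/(a*(a - 7*q))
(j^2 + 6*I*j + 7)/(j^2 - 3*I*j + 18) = (j^2 + 6*I*j + 7)/(j^2 - 3*I*j + 18)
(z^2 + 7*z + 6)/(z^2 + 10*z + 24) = (z + 1)/(z + 4)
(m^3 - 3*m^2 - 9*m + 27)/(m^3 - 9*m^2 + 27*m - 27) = (m + 3)/(m - 3)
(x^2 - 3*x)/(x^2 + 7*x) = (x - 3)/(x + 7)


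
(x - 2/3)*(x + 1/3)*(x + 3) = x^3 + 8*x^2/3 - 11*x/9 - 2/3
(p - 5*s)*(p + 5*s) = p^2 - 25*s^2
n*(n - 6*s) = n^2 - 6*n*s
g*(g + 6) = g^2 + 6*g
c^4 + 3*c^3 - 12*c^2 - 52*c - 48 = (c - 4)*(c + 2)^2*(c + 3)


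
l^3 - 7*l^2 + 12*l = l*(l - 4)*(l - 3)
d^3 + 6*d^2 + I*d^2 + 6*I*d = d*(d + 6)*(d + I)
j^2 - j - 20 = (j - 5)*(j + 4)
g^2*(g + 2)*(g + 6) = g^4 + 8*g^3 + 12*g^2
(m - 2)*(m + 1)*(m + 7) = m^3 + 6*m^2 - 9*m - 14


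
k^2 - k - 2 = (k - 2)*(k + 1)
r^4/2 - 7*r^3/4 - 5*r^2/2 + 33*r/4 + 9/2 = (r/2 + 1)*(r - 3)^2*(r + 1/2)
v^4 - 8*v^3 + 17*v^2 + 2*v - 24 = (v - 4)*(v - 3)*(v - 2)*(v + 1)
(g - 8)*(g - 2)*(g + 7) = g^3 - 3*g^2 - 54*g + 112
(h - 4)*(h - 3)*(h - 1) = h^3 - 8*h^2 + 19*h - 12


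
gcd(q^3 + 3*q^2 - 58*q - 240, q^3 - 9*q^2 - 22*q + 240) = q^2 - 3*q - 40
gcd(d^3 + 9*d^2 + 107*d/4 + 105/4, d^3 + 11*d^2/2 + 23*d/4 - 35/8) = d^2 + 6*d + 35/4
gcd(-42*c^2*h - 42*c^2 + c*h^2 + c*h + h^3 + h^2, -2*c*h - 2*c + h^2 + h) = h + 1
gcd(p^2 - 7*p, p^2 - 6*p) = p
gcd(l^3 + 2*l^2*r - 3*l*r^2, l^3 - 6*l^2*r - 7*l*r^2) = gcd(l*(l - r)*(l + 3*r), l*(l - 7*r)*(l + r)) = l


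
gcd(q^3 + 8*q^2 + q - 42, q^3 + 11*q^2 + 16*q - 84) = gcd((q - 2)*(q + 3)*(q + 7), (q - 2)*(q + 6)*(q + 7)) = q^2 + 5*q - 14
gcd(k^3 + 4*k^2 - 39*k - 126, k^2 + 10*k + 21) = k^2 + 10*k + 21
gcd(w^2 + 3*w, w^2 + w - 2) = 1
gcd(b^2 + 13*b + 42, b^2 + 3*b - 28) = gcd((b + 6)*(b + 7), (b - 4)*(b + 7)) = b + 7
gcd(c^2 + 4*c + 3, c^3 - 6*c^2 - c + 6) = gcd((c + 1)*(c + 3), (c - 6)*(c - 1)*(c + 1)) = c + 1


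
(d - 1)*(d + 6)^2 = d^3 + 11*d^2 + 24*d - 36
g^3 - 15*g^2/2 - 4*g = g*(g - 8)*(g + 1/2)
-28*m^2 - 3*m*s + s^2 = (-7*m + s)*(4*m + s)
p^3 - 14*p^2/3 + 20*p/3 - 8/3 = (p - 2)^2*(p - 2/3)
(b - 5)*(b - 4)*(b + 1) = b^3 - 8*b^2 + 11*b + 20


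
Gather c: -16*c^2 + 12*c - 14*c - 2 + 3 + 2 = -16*c^2 - 2*c + 3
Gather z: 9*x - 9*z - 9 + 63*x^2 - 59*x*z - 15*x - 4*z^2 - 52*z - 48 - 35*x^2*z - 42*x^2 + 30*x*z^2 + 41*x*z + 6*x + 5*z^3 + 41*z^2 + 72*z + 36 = 21*x^2 + 5*z^3 + z^2*(30*x + 37) + z*(-35*x^2 - 18*x + 11) - 21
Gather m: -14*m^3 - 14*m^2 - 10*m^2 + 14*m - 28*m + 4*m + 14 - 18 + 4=-14*m^3 - 24*m^2 - 10*m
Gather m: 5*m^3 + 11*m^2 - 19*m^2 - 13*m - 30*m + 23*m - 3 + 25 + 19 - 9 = 5*m^3 - 8*m^2 - 20*m + 32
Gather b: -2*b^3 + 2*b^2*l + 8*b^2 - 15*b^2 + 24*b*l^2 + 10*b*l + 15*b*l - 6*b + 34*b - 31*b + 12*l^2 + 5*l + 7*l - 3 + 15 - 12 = -2*b^3 + b^2*(2*l - 7) + b*(24*l^2 + 25*l - 3) + 12*l^2 + 12*l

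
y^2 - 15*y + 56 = (y - 8)*(y - 7)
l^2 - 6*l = l*(l - 6)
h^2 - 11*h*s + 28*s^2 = (h - 7*s)*(h - 4*s)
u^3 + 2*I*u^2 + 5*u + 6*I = (u - 2*I)*(u + I)*(u + 3*I)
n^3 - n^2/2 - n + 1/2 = (n - 1)*(n - 1/2)*(n + 1)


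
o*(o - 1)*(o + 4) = o^3 + 3*o^2 - 4*o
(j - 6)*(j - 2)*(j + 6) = j^3 - 2*j^2 - 36*j + 72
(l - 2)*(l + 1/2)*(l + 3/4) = l^3 - 3*l^2/4 - 17*l/8 - 3/4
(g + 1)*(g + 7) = g^2 + 8*g + 7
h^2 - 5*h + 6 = (h - 3)*(h - 2)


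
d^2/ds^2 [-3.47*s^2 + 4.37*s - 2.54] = -6.94000000000000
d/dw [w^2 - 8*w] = 2*w - 8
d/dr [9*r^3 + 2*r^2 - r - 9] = 27*r^2 + 4*r - 1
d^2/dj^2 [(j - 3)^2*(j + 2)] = 6*j - 8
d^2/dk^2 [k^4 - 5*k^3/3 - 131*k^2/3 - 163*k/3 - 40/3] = 12*k^2 - 10*k - 262/3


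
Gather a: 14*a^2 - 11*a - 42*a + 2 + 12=14*a^2 - 53*a + 14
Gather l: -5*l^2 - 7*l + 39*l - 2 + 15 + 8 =-5*l^2 + 32*l + 21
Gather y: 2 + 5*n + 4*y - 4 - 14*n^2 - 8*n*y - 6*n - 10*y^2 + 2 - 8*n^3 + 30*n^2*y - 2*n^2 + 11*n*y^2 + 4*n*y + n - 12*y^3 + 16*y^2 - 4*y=-8*n^3 - 16*n^2 - 12*y^3 + y^2*(11*n + 6) + y*(30*n^2 - 4*n)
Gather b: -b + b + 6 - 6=0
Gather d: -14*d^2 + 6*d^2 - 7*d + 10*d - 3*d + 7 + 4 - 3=8 - 8*d^2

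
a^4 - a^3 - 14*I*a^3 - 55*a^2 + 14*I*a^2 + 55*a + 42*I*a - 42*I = (a - 1)*(a - 7*I)*(a - 6*I)*(a - I)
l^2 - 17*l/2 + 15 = (l - 6)*(l - 5/2)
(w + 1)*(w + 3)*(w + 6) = w^3 + 10*w^2 + 27*w + 18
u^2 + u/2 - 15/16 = (u - 3/4)*(u + 5/4)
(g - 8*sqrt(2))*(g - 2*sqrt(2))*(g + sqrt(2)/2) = g^3 - 19*sqrt(2)*g^2/2 + 22*g + 16*sqrt(2)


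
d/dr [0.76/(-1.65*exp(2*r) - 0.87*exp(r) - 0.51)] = (2.508*exp(r) + 0.6612)*exp(r)/(1.65*exp(2*r) + 0.87*exp(r) + 0.51)^2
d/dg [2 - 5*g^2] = -10*g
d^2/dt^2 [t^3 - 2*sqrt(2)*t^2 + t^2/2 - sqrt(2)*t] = 6*t - 4*sqrt(2) + 1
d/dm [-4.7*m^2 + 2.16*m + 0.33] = 2.16 - 9.4*m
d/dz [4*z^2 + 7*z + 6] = 8*z + 7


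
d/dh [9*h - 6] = 9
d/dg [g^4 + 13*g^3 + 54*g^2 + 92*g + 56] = 4*g^3 + 39*g^2 + 108*g + 92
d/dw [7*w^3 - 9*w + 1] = 21*w^2 - 9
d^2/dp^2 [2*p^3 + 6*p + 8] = 12*p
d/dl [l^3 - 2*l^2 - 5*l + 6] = 3*l^2 - 4*l - 5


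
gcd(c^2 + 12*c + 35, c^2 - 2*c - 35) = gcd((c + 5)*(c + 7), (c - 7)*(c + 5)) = c + 5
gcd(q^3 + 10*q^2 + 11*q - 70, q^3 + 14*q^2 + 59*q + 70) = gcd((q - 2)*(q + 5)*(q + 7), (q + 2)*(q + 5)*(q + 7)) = q^2 + 12*q + 35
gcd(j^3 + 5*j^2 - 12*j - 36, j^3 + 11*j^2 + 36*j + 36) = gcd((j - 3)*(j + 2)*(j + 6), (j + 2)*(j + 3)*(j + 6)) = j^2 + 8*j + 12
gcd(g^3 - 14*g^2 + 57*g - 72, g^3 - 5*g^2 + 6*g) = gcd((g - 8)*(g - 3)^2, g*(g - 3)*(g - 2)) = g - 3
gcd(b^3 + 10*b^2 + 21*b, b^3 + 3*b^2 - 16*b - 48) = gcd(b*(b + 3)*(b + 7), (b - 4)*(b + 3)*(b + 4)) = b + 3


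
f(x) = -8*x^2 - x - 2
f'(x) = -16*x - 1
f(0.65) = -6.03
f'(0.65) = -11.40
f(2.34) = -48.14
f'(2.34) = -38.44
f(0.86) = -8.78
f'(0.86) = -14.76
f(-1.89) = -28.69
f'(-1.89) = 29.24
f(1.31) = -17.04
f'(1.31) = -21.96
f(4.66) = -180.38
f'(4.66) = -75.56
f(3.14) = -84.02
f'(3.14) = -51.24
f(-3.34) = -87.90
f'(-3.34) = 52.44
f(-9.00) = -641.00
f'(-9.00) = 143.00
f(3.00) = -77.00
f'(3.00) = -49.00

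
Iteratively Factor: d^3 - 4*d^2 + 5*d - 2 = (d - 1)*(d^2 - 3*d + 2) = (d - 2)*(d - 1)*(d - 1)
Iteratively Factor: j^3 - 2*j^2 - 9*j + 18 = (j - 2)*(j^2 - 9) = (j - 3)*(j - 2)*(j + 3)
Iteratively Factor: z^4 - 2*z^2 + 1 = (z + 1)*(z^3 - z^2 - z + 1) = (z - 1)*(z + 1)*(z^2 - 1) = (z - 1)*(z + 1)^2*(z - 1)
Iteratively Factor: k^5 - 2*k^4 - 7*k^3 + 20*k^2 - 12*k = (k - 2)*(k^4 - 7*k^2 + 6*k) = (k - 2)*(k - 1)*(k^3 + k^2 - 6*k) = (k - 2)^2*(k - 1)*(k^2 + 3*k) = k*(k - 2)^2*(k - 1)*(k + 3)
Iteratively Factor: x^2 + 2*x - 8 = (x - 2)*(x + 4)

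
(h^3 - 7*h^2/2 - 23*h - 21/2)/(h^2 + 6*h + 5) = (2*h^3 - 7*h^2 - 46*h - 21)/(2*(h^2 + 6*h + 5))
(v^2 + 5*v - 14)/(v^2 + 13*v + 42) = (v - 2)/(v + 6)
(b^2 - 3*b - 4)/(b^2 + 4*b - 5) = (b^2 - 3*b - 4)/(b^2 + 4*b - 5)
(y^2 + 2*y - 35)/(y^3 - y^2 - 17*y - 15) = (y + 7)/(y^2 + 4*y + 3)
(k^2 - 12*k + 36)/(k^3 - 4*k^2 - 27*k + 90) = (k - 6)/(k^2 + 2*k - 15)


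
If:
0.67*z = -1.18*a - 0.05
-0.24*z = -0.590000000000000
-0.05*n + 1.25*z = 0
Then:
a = -1.44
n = 61.46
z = 2.46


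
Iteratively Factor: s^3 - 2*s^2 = (s)*(s^2 - 2*s) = s*(s - 2)*(s)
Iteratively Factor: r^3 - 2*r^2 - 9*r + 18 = (r - 3)*(r^2 + r - 6) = (r - 3)*(r + 3)*(r - 2)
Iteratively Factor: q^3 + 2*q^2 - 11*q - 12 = (q + 4)*(q^2 - 2*q - 3) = (q - 3)*(q + 4)*(q + 1)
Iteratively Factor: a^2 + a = (a + 1)*(a)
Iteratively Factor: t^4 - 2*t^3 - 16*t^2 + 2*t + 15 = (t + 3)*(t^3 - 5*t^2 - t + 5) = (t - 5)*(t + 3)*(t^2 - 1) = (t - 5)*(t - 1)*(t + 3)*(t + 1)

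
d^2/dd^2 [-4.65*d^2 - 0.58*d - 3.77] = -9.30000000000000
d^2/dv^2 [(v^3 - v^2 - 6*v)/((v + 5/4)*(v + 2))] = 680/(64*v^3 + 240*v^2 + 300*v + 125)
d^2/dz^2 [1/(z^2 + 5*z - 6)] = 2*(-z^2 - 5*z + (2*z + 5)^2 + 6)/(z^2 + 5*z - 6)^3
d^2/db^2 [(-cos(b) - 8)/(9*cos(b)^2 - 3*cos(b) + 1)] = 2*(-729*(1 - cos(2*b))^2*cos(b) - 2619*(1 - cos(2*b))^2 - 2746*cos(b) - 2274*cos(2*b) + 216*cos(3*b) + 162*cos(5*b) + 8226)/(6*cos(b) - 9*cos(2*b) - 11)^3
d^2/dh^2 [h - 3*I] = 0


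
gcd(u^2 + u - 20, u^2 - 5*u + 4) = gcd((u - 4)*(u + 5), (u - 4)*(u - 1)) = u - 4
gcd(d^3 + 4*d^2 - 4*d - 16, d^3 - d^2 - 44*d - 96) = d + 4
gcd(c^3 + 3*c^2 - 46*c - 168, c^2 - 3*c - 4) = 1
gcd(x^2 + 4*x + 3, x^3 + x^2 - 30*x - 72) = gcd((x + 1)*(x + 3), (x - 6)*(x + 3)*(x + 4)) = x + 3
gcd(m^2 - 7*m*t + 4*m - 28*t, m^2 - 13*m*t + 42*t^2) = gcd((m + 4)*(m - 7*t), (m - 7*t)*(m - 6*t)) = -m + 7*t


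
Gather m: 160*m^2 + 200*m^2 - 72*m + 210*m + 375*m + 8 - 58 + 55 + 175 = 360*m^2 + 513*m + 180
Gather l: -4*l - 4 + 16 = 12 - 4*l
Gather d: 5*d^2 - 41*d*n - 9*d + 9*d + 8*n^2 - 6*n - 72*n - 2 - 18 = 5*d^2 - 41*d*n + 8*n^2 - 78*n - 20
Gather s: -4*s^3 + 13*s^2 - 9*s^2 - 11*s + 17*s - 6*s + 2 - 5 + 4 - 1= -4*s^3 + 4*s^2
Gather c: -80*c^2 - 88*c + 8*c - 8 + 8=-80*c^2 - 80*c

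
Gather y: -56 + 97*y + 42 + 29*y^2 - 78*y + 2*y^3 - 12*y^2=2*y^3 + 17*y^2 + 19*y - 14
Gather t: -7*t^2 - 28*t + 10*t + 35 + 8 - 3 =-7*t^2 - 18*t + 40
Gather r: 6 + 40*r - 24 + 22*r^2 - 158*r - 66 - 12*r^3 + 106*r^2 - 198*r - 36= -12*r^3 + 128*r^2 - 316*r - 120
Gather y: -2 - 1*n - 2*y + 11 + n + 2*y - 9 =0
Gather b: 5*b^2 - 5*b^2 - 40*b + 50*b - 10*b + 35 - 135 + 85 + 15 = 0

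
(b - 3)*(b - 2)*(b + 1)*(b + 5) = b^4 + b^3 - 19*b^2 + 11*b + 30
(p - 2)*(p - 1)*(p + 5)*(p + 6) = p^4 + 8*p^3 - p^2 - 68*p + 60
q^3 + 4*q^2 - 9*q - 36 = (q - 3)*(q + 3)*(q + 4)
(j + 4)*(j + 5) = j^2 + 9*j + 20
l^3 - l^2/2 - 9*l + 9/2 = (l - 3)*(l - 1/2)*(l + 3)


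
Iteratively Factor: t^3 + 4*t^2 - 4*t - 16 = (t - 2)*(t^2 + 6*t + 8) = (t - 2)*(t + 2)*(t + 4)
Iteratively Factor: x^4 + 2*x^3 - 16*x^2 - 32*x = (x - 4)*(x^3 + 6*x^2 + 8*x) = x*(x - 4)*(x^2 + 6*x + 8) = x*(x - 4)*(x + 2)*(x + 4)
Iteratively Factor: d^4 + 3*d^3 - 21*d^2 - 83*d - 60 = (d + 4)*(d^3 - d^2 - 17*d - 15) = (d - 5)*(d + 4)*(d^2 + 4*d + 3) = (d - 5)*(d + 3)*(d + 4)*(d + 1)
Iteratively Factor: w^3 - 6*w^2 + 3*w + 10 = (w - 5)*(w^2 - w - 2) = (w - 5)*(w - 2)*(w + 1)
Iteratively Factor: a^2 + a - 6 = (a - 2)*(a + 3)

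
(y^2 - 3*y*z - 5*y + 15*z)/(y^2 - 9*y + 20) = (y - 3*z)/(y - 4)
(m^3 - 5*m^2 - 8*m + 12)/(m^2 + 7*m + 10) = (m^2 - 7*m + 6)/(m + 5)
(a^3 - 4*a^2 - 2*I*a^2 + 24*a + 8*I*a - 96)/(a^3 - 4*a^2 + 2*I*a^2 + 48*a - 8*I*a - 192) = (a + 4*I)/(a + 8*I)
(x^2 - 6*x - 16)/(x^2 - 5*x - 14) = (x - 8)/(x - 7)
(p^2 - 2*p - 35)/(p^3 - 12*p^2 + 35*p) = (p + 5)/(p*(p - 5))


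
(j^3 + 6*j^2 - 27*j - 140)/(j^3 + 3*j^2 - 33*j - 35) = (j + 4)/(j + 1)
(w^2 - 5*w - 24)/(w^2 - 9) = (w - 8)/(w - 3)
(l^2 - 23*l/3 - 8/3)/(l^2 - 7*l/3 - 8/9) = 3*(l - 8)/(3*l - 8)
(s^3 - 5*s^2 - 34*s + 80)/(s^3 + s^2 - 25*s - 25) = (s^2 - 10*s + 16)/(s^2 - 4*s - 5)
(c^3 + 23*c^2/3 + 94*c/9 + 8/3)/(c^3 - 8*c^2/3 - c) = (c^2 + 22*c/3 + 8)/(c*(c - 3))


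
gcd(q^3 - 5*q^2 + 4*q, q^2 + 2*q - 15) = 1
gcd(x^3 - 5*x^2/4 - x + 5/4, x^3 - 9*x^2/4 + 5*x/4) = x^2 - 9*x/4 + 5/4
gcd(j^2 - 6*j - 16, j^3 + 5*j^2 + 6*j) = j + 2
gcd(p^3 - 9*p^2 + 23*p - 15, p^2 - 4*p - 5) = p - 5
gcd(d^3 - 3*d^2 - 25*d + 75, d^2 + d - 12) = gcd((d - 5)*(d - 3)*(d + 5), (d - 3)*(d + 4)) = d - 3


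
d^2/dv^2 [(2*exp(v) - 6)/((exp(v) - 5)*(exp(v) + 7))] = 2*(exp(4*v) - 14*exp(3*v) + 192*exp(2*v) - 362*exp(v) + 1015)*exp(v)/(exp(6*v) + 6*exp(5*v) - 93*exp(4*v) - 412*exp(3*v) + 3255*exp(2*v) + 7350*exp(v) - 42875)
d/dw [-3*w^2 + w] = 1 - 6*w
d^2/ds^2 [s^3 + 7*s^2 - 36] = 6*s + 14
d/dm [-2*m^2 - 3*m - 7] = -4*m - 3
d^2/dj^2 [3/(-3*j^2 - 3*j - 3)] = 2*(j^2 + j - (2*j + 1)^2 + 1)/(j^2 + j + 1)^3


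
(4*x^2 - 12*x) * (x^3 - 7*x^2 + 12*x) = 4*x^5 - 40*x^4 + 132*x^3 - 144*x^2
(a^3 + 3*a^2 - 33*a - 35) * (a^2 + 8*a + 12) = a^5 + 11*a^4 + 3*a^3 - 263*a^2 - 676*a - 420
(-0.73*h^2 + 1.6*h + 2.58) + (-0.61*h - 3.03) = -0.73*h^2 + 0.99*h - 0.45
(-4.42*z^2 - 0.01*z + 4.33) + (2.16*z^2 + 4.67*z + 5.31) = -2.26*z^2 + 4.66*z + 9.64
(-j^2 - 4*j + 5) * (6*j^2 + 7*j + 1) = -6*j^4 - 31*j^3 + j^2 + 31*j + 5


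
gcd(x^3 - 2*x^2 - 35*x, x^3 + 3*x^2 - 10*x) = x^2 + 5*x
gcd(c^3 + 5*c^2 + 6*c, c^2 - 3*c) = c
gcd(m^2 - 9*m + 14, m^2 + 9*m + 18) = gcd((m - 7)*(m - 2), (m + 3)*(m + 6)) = 1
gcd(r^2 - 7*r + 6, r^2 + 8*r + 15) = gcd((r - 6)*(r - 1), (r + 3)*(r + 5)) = 1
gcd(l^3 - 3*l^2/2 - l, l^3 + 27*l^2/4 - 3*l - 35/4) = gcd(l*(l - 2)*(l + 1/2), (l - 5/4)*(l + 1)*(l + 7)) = 1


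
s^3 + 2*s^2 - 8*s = s*(s - 2)*(s + 4)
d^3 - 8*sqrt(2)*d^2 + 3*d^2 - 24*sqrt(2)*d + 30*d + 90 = (d + 3)*(d - 5*sqrt(2))*(d - 3*sqrt(2))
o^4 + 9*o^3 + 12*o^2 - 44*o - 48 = (o - 2)*(o + 1)*(o + 4)*(o + 6)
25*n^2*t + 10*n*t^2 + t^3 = t*(5*n + t)^2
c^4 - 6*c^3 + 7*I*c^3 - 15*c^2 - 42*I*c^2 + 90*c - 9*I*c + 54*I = (c - 6)*(c + I)*(c + 3*I)^2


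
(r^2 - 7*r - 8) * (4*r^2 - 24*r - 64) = 4*r^4 - 52*r^3 + 72*r^2 + 640*r + 512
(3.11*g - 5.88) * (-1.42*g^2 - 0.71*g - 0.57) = -4.4162*g^3 + 6.1415*g^2 + 2.4021*g + 3.3516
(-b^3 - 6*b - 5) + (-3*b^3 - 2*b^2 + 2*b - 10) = -4*b^3 - 2*b^2 - 4*b - 15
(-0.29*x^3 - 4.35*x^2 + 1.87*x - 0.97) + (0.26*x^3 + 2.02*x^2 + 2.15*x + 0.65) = -0.03*x^3 - 2.33*x^2 + 4.02*x - 0.32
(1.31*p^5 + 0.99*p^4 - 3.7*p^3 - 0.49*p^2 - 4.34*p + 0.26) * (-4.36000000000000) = -5.7116*p^5 - 4.3164*p^4 + 16.132*p^3 + 2.1364*p^2 + 18.9224*p - 1.1336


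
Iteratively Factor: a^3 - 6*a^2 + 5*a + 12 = (a - 4)*(a^2 - 2*a - 3) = (a - 4)*(a + 1)*(a - 3)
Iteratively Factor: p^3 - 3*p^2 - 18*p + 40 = (p - 5)*(p^2 + 2*p - 8) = (p - 5)*(p - 2)*(p + 4)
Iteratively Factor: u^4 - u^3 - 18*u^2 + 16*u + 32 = (u + 1)*(u^3 - 2*u^2 - 16*u + 32) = (u - 4)*(u + 1)*(u^2 + 2*u - 8) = (u - 4)*(u - 2)*(u + 1)*(u + 4)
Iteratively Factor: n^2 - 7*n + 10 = (n - 5)*(n - 2)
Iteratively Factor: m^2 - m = (m)*(m - 1)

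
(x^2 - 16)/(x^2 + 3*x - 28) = (x + 4)/(x + 7)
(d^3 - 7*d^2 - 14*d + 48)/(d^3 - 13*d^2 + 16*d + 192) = (d - 2)/(d - 8)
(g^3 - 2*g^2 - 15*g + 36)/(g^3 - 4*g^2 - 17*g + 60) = (g - 3)/(g - 5)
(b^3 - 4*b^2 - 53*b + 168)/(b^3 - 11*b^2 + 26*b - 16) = (b^2 + 4*b - 21)/(b^2 - 3*b + 2)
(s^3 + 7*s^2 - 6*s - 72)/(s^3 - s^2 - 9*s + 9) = (s^2 + 10*s + 24)/(s^2 + 2*s - 3)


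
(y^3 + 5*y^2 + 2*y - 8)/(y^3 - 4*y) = (y^2 + 3*y - 4)/(y*(y - 2))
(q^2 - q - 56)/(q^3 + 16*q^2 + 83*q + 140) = (q - 8)/(q^2 + 9*q + 20)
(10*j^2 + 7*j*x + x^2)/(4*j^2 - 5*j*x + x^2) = (10*j^2 + 7*j*x + x^2)/(4*j^2 - 5*j*x + x^2)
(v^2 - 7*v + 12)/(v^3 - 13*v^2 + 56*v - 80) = (v - 3)/(v^2 - 9*v + 20)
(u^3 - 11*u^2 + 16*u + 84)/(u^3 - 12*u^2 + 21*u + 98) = (u - 6)/(u - 7)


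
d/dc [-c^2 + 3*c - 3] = 3 - 2*c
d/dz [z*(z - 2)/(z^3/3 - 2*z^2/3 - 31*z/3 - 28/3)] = 3*(-z^4 + 4*z^3 - 35*z^2 - 56*z + 56)/(z^6 - 4*z^5 - 58*z^4 + 68*z^3 + 1073*z^2 + 1736*z + 784)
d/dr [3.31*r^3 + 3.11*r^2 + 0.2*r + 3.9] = 9.93*r^2 + 6.22*r + 0.2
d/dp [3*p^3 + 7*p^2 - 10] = p*(9*p + 14)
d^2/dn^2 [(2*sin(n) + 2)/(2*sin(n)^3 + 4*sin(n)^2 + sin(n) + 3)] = 2*(-16*sin(n)^7 - 60*sin(n)^6 - 72*sin(n)^5 + 110*sin(n)^4 + 270*sin(n)^3 + 86*sin(n)^2 - 90*sin(n) - 28)/(2*sin(n)^3 + 4*sin(n)^2 + sin(n) + 3)^3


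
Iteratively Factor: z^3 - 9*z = (z - 3)*(z^2 + 3*z) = (z - 3)*(z + 3)*(z)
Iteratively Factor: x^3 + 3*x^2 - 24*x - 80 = (x + 4)*(x^2 - x - 20) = (x + 4)^2*(x - 5)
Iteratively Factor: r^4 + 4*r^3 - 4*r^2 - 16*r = (r - 2)*(r^3 + 6*r^2 + 8*r) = r*(r - 2)*(r^2 + 6*r + 8) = r*(r - 2)*(r + 2)*(r + 4)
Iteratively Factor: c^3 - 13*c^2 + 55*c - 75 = (c - 5)*(c^2 - 8*c + 15) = (c - 5)^2*(c - 3)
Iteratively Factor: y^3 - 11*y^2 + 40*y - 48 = (y - 3)*(y^2 - 8*y + 16) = (y - 4)*(y - 3)*(y - 4)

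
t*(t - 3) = t^2 - 3*t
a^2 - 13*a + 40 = (a - 8)*(a - 5)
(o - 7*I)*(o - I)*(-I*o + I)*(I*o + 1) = o^4 - o^3 - 9*I*o^3 - 15*o^2 + 9*I*o^2 + 15*o + 7*I*o - 7*I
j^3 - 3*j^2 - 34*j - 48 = (j - 8)*(j + 2)*(j + 3)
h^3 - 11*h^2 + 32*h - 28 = (h - 7)*(h - 2)^2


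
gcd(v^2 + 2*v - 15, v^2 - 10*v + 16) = 1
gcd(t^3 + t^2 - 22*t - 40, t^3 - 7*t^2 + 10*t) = t - 5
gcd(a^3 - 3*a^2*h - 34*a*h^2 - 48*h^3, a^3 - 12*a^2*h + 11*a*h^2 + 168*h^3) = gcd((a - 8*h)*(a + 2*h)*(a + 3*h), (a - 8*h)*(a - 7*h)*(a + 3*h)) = a^2 - 5*a*h - 24*h^2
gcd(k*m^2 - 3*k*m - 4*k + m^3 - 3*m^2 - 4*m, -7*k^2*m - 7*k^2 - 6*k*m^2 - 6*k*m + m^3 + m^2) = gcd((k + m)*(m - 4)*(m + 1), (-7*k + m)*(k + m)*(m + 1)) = k*m + k + m^2 + m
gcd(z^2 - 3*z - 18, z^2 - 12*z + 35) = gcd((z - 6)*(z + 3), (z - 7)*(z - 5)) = 1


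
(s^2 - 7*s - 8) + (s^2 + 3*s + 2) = 2*s^2 - 4*s - 6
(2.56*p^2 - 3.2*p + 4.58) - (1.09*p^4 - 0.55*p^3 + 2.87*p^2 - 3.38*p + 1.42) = -1.09*p^4 + 0.55*p^3 - 0.31*p^2 + 0.18*p + 3.16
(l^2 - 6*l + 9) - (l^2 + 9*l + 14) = -15*l - 5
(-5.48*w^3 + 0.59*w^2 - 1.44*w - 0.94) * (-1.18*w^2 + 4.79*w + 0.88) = 6.4664*w^5 - 26.9454*w^4 - 0.2971*w^3 - 5.2692*w^2 - 5.7698*w - 0.8272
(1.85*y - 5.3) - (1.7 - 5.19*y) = 7.04*y - 7.0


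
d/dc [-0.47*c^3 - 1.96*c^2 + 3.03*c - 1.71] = -1.41*c^2 - 3.92*c + 3.03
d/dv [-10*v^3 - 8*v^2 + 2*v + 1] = -30*v^2 - 16*v + 2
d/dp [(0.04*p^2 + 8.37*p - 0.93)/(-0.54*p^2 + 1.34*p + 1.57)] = (4.5734*p^2 - 0.8788*p + 14.3871)/(0.2916*p^4 - 1.4472*p^3 + 0.1*p^2 + 4.2076*p + 2.4649)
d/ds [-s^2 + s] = 1 - 2*s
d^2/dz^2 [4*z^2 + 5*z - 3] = 8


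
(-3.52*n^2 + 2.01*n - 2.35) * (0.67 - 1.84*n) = 6.4768*n^3 - 6.0568*n^2 + 5.6707*n - 1.5745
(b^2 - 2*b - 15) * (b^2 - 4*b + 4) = b^4 - 6*b^3 - 3*b^2 + 52*b - 60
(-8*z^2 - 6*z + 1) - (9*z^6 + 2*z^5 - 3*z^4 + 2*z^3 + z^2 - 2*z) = -9*z^6 - 2*z^5 + 3*z^4 - 2*z^3 - 9*z^2 - 4*z + 1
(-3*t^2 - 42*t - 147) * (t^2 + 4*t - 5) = -3*t^4 - 54*t^3 - 300*t^2 - 378*t + 735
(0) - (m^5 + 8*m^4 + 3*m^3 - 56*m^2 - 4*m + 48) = -m^5 - 8*m^4 - 3*m^3 + 56*m^2 + 4*m - 48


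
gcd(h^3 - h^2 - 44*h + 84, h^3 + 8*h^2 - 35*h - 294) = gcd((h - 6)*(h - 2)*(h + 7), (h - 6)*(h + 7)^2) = h^2 + h - 42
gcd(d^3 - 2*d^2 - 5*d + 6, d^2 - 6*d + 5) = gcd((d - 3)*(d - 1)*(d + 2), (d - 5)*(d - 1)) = d - 1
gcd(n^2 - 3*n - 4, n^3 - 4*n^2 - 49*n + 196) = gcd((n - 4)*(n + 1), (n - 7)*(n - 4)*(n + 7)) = n - 4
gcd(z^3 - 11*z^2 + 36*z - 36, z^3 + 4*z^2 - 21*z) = z - 3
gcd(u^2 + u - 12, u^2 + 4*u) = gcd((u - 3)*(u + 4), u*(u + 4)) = u + 4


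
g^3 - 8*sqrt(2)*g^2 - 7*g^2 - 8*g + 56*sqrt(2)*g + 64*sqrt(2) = (g - 8)*(g + 1)*(g - 8*sqrt(2))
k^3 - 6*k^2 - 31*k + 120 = (k - 8)*(k - 3)*(k + 5)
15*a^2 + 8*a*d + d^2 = (3*a + d)*(5*a + d)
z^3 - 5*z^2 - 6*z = z*(z - 6)*(z + 1)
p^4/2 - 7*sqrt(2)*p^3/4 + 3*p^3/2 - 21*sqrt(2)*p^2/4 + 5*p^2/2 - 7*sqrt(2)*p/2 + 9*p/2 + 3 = (p/2 + 1)*(p + 1)*(p - 3*sqrt(2))*(p - sqrt(2)/2)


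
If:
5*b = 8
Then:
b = 8/5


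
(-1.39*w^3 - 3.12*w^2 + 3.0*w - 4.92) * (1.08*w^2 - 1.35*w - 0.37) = -1.5012*w^5 - 1.4931*w^4 + 7.9663*w^3 - 8.2092*w^2 + 5.532*w + 1.8204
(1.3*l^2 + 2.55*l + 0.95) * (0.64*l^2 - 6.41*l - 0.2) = 0.832*l^4 - 6.701*l^3 - 15.9975*l^2 - 6.5995*l - 0.19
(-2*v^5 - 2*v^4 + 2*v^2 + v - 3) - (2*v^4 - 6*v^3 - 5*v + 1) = -2*v^5 - 4*v^4 + 6*v^3 + 2*v^2 + 6*v - 4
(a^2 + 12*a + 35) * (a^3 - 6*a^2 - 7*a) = a^5 + 6*a^4 - 44*a^3 - 294*a^2 - 245*a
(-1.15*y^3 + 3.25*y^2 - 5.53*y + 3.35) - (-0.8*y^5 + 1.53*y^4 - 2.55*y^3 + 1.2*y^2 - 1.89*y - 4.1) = 0.8*y^5 - 1.53*y^4 + 1.4*y^3 + 2.05*y^2 - 3.64*y + 7.45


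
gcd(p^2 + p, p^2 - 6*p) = p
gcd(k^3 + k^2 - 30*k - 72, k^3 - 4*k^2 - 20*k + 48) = k^2 - 2*k - 24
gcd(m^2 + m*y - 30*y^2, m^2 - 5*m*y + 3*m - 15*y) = -m + 5*y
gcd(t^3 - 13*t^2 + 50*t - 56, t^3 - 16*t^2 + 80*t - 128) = t - 4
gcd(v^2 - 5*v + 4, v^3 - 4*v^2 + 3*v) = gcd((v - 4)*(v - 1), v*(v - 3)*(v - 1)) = v - 1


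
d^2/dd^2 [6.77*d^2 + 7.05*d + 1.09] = 13.5400000000000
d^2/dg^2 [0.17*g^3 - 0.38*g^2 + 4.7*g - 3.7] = 1.02*g - 0.76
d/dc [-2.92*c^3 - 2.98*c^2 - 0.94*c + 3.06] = -8.76*c^2 - 5.96*c - 0.94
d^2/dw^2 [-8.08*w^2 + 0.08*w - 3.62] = -16.1600000000000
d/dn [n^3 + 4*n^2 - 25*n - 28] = 3*n^2 + 8*n - 25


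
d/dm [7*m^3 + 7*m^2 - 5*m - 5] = 21*m^2 + 14*m - 5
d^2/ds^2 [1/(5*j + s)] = 2/(5*j + s)^3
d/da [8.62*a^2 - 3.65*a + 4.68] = 17.24*a - 3.65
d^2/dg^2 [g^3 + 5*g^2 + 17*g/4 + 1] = 6*g + 10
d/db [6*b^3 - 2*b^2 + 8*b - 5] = 18*b^2 - 4*b + 8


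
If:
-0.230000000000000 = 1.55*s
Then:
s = -0.15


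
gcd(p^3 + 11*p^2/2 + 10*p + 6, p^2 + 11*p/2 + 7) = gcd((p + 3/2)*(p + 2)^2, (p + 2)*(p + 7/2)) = p + 2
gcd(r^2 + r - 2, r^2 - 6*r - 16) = r + 2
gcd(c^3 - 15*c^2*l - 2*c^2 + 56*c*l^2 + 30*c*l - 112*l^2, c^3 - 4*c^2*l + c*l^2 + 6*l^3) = 1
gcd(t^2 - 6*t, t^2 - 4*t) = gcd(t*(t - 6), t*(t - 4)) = t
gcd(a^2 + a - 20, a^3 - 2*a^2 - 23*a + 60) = a^2 + a - 20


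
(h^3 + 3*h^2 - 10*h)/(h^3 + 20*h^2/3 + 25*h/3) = 3*(h - 2)/(3*h + 5)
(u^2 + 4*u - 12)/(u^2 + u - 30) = (u - 2)/(u - 5)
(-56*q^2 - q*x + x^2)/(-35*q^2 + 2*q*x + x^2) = (-8*q + x)/(-5*q + x)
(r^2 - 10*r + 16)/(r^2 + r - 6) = (r - 8)/(r + 3)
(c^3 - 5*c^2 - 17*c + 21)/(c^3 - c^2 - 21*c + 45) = (c^3 - 5*c^2 - 17*c + 21)/(c^3 - c^2 - 21*c + 45)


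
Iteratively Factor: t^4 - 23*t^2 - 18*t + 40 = (t + 2)*(t^3 - 2*t^2 - 19*t + 20) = (t - 1)*(t + 2)*(t^2 - t - 20) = (t - 1)*(t + 2)*(t + 4)*(t - 5)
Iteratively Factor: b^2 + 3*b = (b)*(b + 3)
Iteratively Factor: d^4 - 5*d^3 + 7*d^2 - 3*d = (d)*(d^3 - 5*d^2 + 7*d - 3) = d*(d - 1)*(d^2 - 4*d + 3) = d*(d - 3)*(d - 1)*(d - 1)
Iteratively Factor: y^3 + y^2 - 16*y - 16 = (y + 4)*(y^2 - 3*y - 4) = (y + 1)*(y + 4)*(y - 4)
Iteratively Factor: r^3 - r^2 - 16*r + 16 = (r + 4)*(r^2 - 5*r + 4) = (r - 4)*(r + 4)*(r - 1)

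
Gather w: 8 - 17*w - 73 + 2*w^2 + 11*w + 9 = 2*w^2 - 6*w - 56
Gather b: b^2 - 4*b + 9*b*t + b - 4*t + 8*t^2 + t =b^2 + b*(9*t - 3) + 8*t^2 - 3*t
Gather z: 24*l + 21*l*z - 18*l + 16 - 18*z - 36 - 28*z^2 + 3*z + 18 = 6*l - 28*z^2 + z*(21*l - 15) - 2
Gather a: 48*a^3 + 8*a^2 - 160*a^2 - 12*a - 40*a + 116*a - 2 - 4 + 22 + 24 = 48*a^3 - 152*a^2 + 64*a + 40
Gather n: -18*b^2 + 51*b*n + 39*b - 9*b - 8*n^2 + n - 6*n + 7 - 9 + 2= -18*b^2 + 30*b - 8*n^2 + n*(51*b - 5)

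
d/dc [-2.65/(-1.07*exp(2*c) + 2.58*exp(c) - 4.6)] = (6.837 - 5.671*exp(c))*exp(c)/(1.07*exp(2*c) - 2.58*exp(c) + 4.6)^2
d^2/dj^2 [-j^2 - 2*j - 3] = -2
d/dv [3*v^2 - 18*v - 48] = 6*v - 18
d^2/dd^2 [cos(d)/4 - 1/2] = -cos(d)/4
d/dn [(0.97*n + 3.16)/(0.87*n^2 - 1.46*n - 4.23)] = (-0.8439*n^2 - 5.4984*n + 0.5105)/(0.7569*n^4 - 2.5404*n^3 - 5.2286*n^2 + 12.3516*n + 17.8929)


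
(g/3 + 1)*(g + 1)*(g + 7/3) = g^3/3 + 19*g^2/9 + 37*g/9 + 7/3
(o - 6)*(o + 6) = o^2 - 36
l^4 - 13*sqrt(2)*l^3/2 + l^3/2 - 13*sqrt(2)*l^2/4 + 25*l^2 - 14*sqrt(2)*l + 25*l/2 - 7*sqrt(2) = (l + 1/2)*(l - 7*sqrt(2)/2)*(l - 2*sqrt(2))*(l - sqrt(2))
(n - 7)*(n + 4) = n^2 - 3*n - 28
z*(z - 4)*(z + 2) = z^3 - 2*z^2 - 8*z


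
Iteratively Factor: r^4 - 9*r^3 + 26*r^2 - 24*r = (r - 4)*(r^3 - 5*r^2 + 6*r) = (r - 4)*(r - 3)*(r^2 - 2*r) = r*(r - 4)*(r - 3)*(r - 2)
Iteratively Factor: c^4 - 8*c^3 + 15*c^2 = (c - 3)*(c^3 - 5*c^2) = (c - 5)*(c - 3)*(c^2) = c*(c - 5)*(c - 3)*(c)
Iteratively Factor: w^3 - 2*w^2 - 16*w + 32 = (w + 4)*(w^2 - 6*w + 8) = (w - 2)*(w + 4)*(w - 4)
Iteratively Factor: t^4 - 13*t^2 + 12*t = (t + 4)*(t^3 - 4*t^2 + 3*t) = (t - 3)*(t + 4)*(t^2 - t) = t*(t - 3)*(t + 4)*(t - 1)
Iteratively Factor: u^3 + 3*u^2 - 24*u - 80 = (u - 5)*(u^2 + 8*u + 16) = (u - 5)*(u + 4)*(u + 4)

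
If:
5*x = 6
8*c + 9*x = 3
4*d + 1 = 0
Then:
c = -39/40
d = -1/4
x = 6/5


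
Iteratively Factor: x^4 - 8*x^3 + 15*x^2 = (x - 3)*(x^3 - 5*x^2) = x*(x - 3)*(x^2 - 5*x) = x*(x - 5)*(x - 3)*(x)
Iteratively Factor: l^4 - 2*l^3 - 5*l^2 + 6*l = (l + 2)*(l^3 - 4*l^2 + 3*l) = l*(l + 2)*(l^2 - 4*l + 3) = l*(l - 1)*(l + 2)*(l - 3)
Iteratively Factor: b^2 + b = (b)*(b + 1)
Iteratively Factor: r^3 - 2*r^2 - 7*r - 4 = (r + 1)*(r^2 - 3*r - 4) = (r - 4)*(r + 1)*(r + 1)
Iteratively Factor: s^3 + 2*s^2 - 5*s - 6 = (s - 2)*(s^2 + 4*s + 3) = (s - 2)*(s + 1)*(s + 3)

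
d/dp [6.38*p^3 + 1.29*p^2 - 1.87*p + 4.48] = 19.14*p^2 + 2.58*p - 1.87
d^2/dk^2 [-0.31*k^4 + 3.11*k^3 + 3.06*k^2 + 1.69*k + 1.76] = -3.72*k^2 + 18.66*k + 6.12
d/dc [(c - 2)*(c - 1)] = 2*c - 3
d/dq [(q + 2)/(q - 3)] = -5/(q - 3)^2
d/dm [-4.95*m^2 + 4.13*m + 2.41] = 4.13 - 9.9*m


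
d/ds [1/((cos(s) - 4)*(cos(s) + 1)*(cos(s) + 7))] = (-3*sin(s)^2 + 8*cos(s) - 22)*sin(s)/((cos(s) - 4)^2*(cos(s) + 1)^2*(cos(s) + 7)^2)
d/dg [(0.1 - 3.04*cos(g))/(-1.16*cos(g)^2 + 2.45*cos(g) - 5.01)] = (3.5264*cos(g)^2 - 0.232*cos(g) - 14.9854)*sin(g)/(1.3456*cos(g)^4 - 5.684*cos(g)^3 + 17.6257*cos(g)^2 - 24.549*cos(g) + 25.1001)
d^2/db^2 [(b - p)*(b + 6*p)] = 2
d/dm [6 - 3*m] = -3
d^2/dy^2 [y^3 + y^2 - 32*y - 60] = 6*y + 2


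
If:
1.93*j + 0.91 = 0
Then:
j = -0.47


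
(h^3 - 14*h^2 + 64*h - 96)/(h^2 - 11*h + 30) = (h^2 - 8*h + 16)/(h - 5)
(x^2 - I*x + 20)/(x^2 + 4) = (x^2 - I*x + 20)/(x^2 + 4)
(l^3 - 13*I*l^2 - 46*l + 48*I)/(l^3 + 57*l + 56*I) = (l^2 - 5*I*l - 6)/(l^2 + 8*I*l - 7)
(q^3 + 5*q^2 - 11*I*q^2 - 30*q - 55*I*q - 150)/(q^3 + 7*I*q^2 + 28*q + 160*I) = (q^2 + q*(5 - 6*I) - 30*I)/(q^2 + 12*I*q - 32)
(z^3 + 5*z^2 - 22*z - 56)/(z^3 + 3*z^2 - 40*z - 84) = (z - 4)/(z - 6)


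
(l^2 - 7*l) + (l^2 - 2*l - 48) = 2*l^2 - 9*l - 48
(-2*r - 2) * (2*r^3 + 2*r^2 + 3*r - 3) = -4*r^4 - 8*r^3 - 10*r^2 + 6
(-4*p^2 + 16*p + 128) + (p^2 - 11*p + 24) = -3*p^2 + 5*p + 152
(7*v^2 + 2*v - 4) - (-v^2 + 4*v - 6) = 8*v^2 - 2*v + 2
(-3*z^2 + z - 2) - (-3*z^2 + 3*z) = -2*z - 2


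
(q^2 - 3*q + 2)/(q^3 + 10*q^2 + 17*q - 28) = (q - 2)/(q^2 + 11*q + 28)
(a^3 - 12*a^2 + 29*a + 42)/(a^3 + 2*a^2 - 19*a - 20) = (a^2 - 13*a + 42)/(a^2 + a - 20)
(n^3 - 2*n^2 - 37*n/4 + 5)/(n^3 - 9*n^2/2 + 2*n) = (n + 5/2)/n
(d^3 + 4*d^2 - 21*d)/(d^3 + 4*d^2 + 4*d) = (d^2 + 4*d - 21)/(d^2 + 4*d + 4)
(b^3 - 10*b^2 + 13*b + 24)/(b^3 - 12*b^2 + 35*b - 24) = (b + 1)/(b - 1)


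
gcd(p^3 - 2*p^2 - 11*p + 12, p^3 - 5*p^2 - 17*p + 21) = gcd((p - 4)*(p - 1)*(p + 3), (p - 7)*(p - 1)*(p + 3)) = p^2 + 2*p - 3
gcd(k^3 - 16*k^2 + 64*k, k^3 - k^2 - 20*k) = k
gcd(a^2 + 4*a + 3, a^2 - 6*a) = 1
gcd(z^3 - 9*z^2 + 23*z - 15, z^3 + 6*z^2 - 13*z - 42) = z - 3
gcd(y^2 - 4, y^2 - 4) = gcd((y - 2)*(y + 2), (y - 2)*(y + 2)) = y^2 - 4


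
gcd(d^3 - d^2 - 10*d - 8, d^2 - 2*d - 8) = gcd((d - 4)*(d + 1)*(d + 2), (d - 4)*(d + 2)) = d^2 - 2*d - 8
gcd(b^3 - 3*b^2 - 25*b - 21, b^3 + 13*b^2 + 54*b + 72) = b + 3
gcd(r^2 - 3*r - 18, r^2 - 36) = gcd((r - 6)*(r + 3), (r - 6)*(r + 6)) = r - 6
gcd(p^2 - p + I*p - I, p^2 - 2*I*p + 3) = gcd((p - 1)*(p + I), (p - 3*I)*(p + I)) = p + I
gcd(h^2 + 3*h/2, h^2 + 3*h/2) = h^2 + 3*h/2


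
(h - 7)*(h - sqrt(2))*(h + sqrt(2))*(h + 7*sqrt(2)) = h^4 - 7*h^3 + 7*sqrt(2)*h^3 - 49*sqrt(2)*h^2 - 2*h^2 - 14*sqrt(2)*h + 14*h + 98*sqrt(2)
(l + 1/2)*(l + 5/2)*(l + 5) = l^3 + 8*l^2 + 65*l/4 + 25/4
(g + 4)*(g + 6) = g^2 + 10*g + 24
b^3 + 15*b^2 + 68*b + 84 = (b + 2)*(b + 6)*(b + 7)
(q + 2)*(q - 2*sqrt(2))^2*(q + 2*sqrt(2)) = q^4 - 2*sqrt(2)*q^3 + 2*q^3 - 8*q^2 - 4*sqrt(2)*q^2 - 16*q + 16*sqrt(2)*q + 32*sqrt(2)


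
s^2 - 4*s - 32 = (s - 8)*(s + 4)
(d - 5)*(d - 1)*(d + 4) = d^3 - 2*d^2 - 19*d + 20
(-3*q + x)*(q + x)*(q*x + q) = -3*q^3*x - 3*q^3 - 2*q^2*x^2 - 2*q^2*x + q*x^3 + q*x^2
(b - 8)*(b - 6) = b^2 - 14*b + 48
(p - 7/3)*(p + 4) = p^2 + 5*p/3 - 28/3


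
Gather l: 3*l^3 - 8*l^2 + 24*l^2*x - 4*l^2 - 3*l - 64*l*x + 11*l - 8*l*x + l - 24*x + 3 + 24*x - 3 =3*l^3 + l^2*(24*x - 12) + l*(9 - 72*x)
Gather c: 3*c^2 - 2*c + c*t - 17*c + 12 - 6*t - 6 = 3*c^2 + c*(t - 19) - 6*t + 6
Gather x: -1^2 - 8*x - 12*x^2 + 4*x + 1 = -12*x^2 - 4*x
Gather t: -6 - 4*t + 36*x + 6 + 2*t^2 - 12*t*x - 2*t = 2*t^2 + t*(-12*x - 6) + 36*x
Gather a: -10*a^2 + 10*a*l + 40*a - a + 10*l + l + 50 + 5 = -10*a^2 + a*(10*l + 39) + 11*l + 55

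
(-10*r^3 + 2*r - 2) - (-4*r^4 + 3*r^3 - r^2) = 4*r^4 - 13*r^3 + r^2 + 2*r - 2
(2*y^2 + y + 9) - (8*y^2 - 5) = -6*y^2 + y + 14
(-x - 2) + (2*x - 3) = x - 5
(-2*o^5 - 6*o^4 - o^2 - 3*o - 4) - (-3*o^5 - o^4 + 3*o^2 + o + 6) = o^5 - 5*o^4 - 4*o^2 - 4*o - 10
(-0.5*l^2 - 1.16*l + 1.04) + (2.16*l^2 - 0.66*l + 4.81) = 1.66*l^2 - 1.82*l + 5.85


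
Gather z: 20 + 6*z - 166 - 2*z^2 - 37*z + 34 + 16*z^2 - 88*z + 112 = 14*z^2 - 119*z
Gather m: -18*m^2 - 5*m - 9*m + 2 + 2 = -18*m^2 - 14*m + 4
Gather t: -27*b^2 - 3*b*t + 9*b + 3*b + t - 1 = -27*b^2 + 12*b + t*(1 - 3*b) - 1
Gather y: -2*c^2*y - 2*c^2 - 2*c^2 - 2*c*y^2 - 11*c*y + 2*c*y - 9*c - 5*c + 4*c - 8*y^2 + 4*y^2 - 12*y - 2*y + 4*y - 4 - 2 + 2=-4*c^2 - 10*c + y^2*(-2*c - 4) + y*(-2*c^2 - 9*c - 10) - 4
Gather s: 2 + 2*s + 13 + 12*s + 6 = 14*s + 21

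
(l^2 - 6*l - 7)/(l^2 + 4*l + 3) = (l - 7)/(l + 3)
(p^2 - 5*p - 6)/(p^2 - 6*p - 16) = (-p^2 + 5*p + 6)/(-p^2 + 6*p + 16)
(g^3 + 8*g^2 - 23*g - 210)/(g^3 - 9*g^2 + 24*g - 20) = (g^2 + 13*g + 42)/(g^2 - 4*g + 4)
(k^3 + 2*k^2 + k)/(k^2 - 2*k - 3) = k*(k + 1)/(k - 3)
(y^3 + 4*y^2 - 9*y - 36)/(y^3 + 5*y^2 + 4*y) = (y^2 - 9)/(y*(y + 1))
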